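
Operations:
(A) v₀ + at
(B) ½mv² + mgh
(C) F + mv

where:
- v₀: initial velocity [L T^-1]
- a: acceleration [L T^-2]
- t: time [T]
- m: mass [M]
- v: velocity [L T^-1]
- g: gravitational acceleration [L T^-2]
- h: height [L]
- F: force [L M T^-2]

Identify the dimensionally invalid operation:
(C) F + mv

(A) v₀ + at: v₀ [L T^-1] and at [L T^-1] — same dimensions ✓
(B) ½mv² + mgh: ½mv² [L^2 M T^-2] and mgh [L^2 M T^-2] — same dimensions ✓
(C) F + mv: F [L M T^-2] and mv [L M T^-1] — different dimensions cannot be added/subtracted ✗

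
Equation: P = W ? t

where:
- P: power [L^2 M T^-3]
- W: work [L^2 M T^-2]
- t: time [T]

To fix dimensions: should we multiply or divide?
division (÷): P = W ÷ t

P [L^2 M T^-3]; W [L^2 M T^-2]; t [T].
W × t → [L^2 M T^-1] ✗
W ÷ t → [L^2 M T^-3] ✓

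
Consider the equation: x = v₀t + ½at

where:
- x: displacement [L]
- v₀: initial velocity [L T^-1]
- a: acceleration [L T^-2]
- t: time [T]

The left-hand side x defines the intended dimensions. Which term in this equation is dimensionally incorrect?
The term ½at

Checking each RHS term against the LHS:
- v₀t: [L] — matches x [L] ✓
- ½at: [L T^-1] — does NOT match x [L] ✗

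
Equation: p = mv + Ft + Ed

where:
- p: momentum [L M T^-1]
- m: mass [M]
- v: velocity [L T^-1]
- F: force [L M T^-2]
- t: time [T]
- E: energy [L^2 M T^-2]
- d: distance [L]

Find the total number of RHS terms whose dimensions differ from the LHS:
1

LHS p: [L M T^-1]
- mv: [L M T^-1] ✓
- Ft: [L M T^-1] ✓
- Ed: [L^3 M T^-2] ✗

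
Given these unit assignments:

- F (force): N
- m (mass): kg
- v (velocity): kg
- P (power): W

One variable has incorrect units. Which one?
v

The variable v (velocity) should have units m/s, not kg.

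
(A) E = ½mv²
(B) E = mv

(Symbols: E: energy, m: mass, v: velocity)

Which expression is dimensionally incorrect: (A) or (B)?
(B)

(A) E = ½mv²: LHS [L^2 M T^-2], RHS [L^2 M T^-2] ✓
(B) E = mv: LHS [L^2 M T^-2], RHS [L M T^-1] ✗

Expression (B) E = mv is dimensionally incorrect.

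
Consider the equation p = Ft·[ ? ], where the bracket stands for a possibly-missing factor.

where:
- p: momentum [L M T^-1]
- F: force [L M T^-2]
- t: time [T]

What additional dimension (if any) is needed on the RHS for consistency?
Nothing is missing — the bracketed factor must be dimensionless.

p has dimensions [L M T^-1] and Ft already has dimensions [L M T^-1], so p = Ft is dimensionally complete.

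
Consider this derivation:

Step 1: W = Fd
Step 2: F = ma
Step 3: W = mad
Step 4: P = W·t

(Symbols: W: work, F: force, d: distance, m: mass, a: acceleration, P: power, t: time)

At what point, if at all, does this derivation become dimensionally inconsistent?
Step 4

Step 1: W = Fd → LHS [L^2 M T^-2], RHS [L^2 M T^-2] ✓
Step 2: F = ma → LHS [L M T^-2], RHS [L M T^-2] ✓
Step 3: W = mad → LHS [L^2 M T^-2], RHS [L^2 M T^-2] ✓
Step 4: P = W·t → LHS [L^2 M T^-3], RHS [L^2 M T^-1] ✗

The first dimensional inconsistency appears in step 4: P = W·t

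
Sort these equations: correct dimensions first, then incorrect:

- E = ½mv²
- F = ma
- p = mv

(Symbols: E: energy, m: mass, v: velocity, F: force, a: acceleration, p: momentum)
Dimensionally correct: E = ½mv², F = ma, p = mv
Dimensionally incorrect: none
Ordered (correct first, then incorrect): E = ½mv², F = ma, p = mv

- E = ½mv²: LHS [L^2 M T^-2], RHS [L^2 M T^-2] → correct ✓
- F = ma: LHS [L M T^-2], RHS [L M T^-2] → correct ✓
- p = mv: LHS [L M T^-1], RHS [L M T^-1] → correct ✓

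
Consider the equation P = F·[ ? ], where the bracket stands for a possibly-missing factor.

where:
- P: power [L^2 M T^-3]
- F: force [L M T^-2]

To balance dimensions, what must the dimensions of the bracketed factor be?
[L T^-1] — velocity (e.g. v)

P has dimensions [L^2 M T^-3]; F has dimensions [L M T^-2].
The bracketed factor must supply [L^2 M T^-3] / [L M T^-2] = [L T^-1].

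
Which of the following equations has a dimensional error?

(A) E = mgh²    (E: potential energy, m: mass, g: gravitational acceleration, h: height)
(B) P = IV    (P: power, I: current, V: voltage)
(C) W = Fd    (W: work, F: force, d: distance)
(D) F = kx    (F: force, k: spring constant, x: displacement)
(A) E = mgh²

The equation (A) E = mgh² is dimensionally incorrect.

LHS (E): [L^2 M T^-2]
RHS (mgh²): [L^3 M T^-2] ✗

The dimensions do not match. The other three equations balance.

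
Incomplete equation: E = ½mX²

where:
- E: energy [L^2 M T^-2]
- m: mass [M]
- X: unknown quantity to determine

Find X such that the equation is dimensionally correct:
X = v (velocity), dimensions [L T^-1]

E has dimensions [L^2 M T^-2]; the rest of the RHS (½m) has dimensions [M].
So X² must have dimensions [L^2 T^-2], i.e. X has dimensions [L T^-1] — X = v (velocity).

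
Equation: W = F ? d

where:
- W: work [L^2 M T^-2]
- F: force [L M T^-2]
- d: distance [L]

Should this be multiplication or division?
multiplication (×): W = F × d

W [L^2 M T^-2]; F [L M T^-2]; d [L].
F × d → [L^2 M T^-2] ✓
F ÷ d → [M T^-2] ✗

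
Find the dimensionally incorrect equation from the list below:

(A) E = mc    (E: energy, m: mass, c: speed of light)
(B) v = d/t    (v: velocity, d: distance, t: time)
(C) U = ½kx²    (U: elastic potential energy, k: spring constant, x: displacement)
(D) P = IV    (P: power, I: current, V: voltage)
(A) E = mc

The equation (A) E = mc is dimensionally incorrect.

LHS (E): [L^2 M T^-2]
RHS (mc): [L M T^-1] ✗

The dimensions do not match. The other three equations balance.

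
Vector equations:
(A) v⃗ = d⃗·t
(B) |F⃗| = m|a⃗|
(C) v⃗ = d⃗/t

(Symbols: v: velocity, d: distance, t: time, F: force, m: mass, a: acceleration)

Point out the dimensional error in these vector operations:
(A) v⃗ = d⃗·t

(A) v⃗ = d⃗·t: LHS [L T^-1], RHS [L T] ✗ — velocity is displacement per time; should be d⃗/t
(B) |F⃗| = m|a⃗|: LHS [L M T^-2], RHS [L M T^-2] ✓ — magnitudes of vectors are scalars
(C) v⃗ = d⃗/t: LHS [L T^-1], RHS [L T^-1] ✓ — displacement (vector) divided by time (scalar)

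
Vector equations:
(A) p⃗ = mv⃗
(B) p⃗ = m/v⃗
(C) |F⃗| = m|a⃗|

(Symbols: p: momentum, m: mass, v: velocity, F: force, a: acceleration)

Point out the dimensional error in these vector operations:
(B) p⃗ = m/v⃗

(A) p⃗ = mv⃗: LHS [L M T^-1], RHS [L M T^-1] ✓ — mass (scalar) times velocity (vector)
(B) p⃗ = m/v⃗: LHS [L M T^-1], RHS [L^-1 M T] ✗ — momentum is mass times velocity; should be mv⃗ (and division by a vector is undefined)
(C) |F⃗| = m|a⃗|: LHS [L M T^-2], RHS [L M T^-2] ✓ — magnitudes of vectors are scalars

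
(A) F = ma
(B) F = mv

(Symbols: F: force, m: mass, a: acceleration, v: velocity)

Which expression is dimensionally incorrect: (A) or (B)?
(B)

(A) F = ma: LHS [L M T^-2], RHS [L M T^-2] ✓
(B) F = mv: LHS [L M T^-2], RHS [L M T^-1] ✗

Expression (B) F = mv is dimensionally incorrect.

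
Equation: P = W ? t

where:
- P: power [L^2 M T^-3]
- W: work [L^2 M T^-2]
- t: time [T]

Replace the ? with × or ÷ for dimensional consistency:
division (÷): P = W ÷ t

P [L^2 M T^-3]; W [L^2 M T^-2]; t [T].
W × t → [L^2 M T^-1] ✗
W ÷ t → [L^2 M T^-3] ✓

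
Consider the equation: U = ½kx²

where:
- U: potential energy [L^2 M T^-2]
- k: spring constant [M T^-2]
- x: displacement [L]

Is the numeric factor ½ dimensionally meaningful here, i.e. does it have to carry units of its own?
No

U has dimensions [L^2 M T^-2] and kx² already has dimensions [L^2 M T^-2], so the equation balances without ½ contributing any dimensions. ½ is a pure (dimensionless) number; changing or removing it would not affect dimensional consistency.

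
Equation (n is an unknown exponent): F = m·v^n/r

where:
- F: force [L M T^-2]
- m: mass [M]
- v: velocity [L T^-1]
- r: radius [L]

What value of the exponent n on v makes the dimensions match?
n = 2

F has dimensions [L M T^-2]; v has dimensions [L T^-1].
The rest of the RHS has dimensions [L^-1 M], so v^n must supply [L^2 T^-2].
With n = 2: m·v^2/r has dimensions [L M T^-2], matching the LHS ✓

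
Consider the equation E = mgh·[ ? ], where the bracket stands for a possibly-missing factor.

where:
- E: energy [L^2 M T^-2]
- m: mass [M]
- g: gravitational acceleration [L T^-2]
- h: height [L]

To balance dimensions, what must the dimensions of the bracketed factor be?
Nothing is missing — the bracketed factor must be dimensionless.

E has dimensions [L^2 M T^-2] and mgh already has dimensions [L^2 M T^-2], so E = mgh is dimensionally complete.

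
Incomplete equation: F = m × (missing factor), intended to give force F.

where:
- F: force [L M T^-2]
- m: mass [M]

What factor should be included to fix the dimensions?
a (acceleration), dimensions [L T^-2]

F has dimensions [L M T^-2] and m has dimensions [M].
The missing factor must have dimensions [L M T^-2] / [M] = [L T^-2], i.e. acceleration (a).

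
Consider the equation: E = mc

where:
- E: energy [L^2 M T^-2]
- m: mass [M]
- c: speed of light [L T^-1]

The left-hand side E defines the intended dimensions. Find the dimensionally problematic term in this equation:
The right-hand side term mc

E has dimensions [L^2 M T^-2], but mc has dimensions [L M T^-1], so the term mc is dimensionally wrong for E.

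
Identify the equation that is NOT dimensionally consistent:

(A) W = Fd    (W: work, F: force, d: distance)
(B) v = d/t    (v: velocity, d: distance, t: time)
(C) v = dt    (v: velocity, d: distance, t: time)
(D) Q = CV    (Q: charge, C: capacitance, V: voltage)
(C) v = dt

The equation (C) v = dt is dimensionally incorrect.

LHS (v): [L T^-1]
RHS (dt): [L T] ✗

The dimensions do not match. The other three equations balance.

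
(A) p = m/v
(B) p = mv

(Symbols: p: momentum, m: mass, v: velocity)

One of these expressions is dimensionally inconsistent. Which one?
(A)

(A) p = m/v: LHS [L M T^-1], RHS [L^-1 M T] ✗
(B) p = mv: LHS [L M T^-1], RHS [L M T^-1] ✓

Expression (A) p = m/v is dimensionally incorrect.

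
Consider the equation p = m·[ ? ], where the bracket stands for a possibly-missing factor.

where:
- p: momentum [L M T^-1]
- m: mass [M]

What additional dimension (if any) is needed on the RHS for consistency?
[L T^-1] — velocity (e.g. v)

p has dimensions [L M T^-1]; m has dimensions [M].
The bracketed factor must supply [L M T^-1] / [M] = [L T^-1].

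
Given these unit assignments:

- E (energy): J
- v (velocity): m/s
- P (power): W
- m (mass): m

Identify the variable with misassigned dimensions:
m

The variable m (mass) should have units kg, not m.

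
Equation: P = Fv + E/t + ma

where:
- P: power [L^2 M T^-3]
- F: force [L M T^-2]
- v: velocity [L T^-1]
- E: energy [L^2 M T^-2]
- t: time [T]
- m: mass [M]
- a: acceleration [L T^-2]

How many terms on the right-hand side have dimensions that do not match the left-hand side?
1

LHS P: [L^2 M T^-3]
- Fv: [L^2 M T^-3] ✓
- E/t: [L^2 M T^-3] ✓
- ma: [L M T^-2] ✗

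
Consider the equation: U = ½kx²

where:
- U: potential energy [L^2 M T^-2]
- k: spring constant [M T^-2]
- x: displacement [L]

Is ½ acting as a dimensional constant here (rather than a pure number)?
No

U has dimensions [L^2 M T^-2] and kx² already has dimensions [L^2 M T^-2], so the equation balances without ½ contributing any dimensions. ½ is a pure (dimensionless) number; changing or removing it would not affect dimensional consistency.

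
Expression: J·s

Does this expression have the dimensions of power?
No

The expression J·s has dimensions [L^2 M T^-1], but power has dimensions [L^2 M T^-3].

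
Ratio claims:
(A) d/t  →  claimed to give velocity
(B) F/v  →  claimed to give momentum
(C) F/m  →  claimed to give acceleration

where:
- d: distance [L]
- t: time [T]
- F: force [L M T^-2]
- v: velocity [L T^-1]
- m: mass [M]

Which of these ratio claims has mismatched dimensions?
(B) F/v does not give momentum

(A) d/t: [L T^-1] = velocity [L T^-1] ✓
(B) F/v: [M T^-1] ≠ momentum [L M T^-1] ✗
(C) F/m: [L T^-2] = acceleration [L T^-2] ✓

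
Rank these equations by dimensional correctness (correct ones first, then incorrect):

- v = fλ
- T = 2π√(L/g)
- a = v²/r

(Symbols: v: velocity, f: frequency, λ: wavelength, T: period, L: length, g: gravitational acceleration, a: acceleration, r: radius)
Dimensionally correct: v = fλ, T = 2π√(L/g), a = v²/r
Dimensionally incorrect: none
Ordered (correct first, then incorrect): v = fλ, T = 2π√(L/g), a = v²/r

- v = fλ: LHS [L T^-1], RHS [L T^-1] → correct ✓
- T = 2π√(L/g): LHS [T], RHS [T] → correct ✓
- a = v²/r: LHS [L T^-2], RHS [L T^-2] → correct ✓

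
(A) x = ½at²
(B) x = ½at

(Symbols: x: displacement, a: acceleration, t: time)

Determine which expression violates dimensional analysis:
(B)

(A) x = ½at²: LHS [L], RHS [L] ✓
(B) x = ½at: LHS [L], RHS [L T^-1] ✗

Expression (B) x = ½at is dimensionally incorrect.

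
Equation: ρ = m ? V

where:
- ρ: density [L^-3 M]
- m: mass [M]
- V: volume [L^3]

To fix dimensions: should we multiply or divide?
division (÷): ρ = m ÷ V

ρ [L^-3 M]; m [M]; V [L^3].
m × V → [L^3 M] ✗
m ÷ V → [L^-3 M] ✓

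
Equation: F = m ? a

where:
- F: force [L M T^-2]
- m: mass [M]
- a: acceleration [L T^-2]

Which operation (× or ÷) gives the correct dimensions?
multiplication (×): F = m × a

F [L M T^-2]; m [M]; a [L T^-2].
m × a → [L M T^-2] ✓
m ÷ a → [L^-1 M T^2] ✗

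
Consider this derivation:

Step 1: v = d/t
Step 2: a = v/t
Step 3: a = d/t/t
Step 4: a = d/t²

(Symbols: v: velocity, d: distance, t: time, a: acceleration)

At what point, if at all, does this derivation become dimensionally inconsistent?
No step introduces an error — all steps are dimensionally consistent.

Step 1: v = d/t → LHS [L T^-1], RHS [L T^-1] ✓
Step 2: a = v/t → LHS [L T^-2], RHS [L T^-2] ✓
Step 3: a = d/t/t → LHS [L T^-2], RHS [L T^-2] ✓
Step 4: a = d/t² → LHS [L T^-2], RHS [L T^-2] ✓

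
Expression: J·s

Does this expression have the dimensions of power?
No

The expression J·s has dimensions [L^2 M T^-1], but power has dimensions [L^2 M T^-3].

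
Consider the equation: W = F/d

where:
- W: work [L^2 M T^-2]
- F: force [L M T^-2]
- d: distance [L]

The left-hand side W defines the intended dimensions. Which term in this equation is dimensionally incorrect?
The right-hand side term F/d

W has dimensions [L^2 M T^-2], but F/d has dimensions [M T^-2], so the term F/d is dimensionally wrong for W.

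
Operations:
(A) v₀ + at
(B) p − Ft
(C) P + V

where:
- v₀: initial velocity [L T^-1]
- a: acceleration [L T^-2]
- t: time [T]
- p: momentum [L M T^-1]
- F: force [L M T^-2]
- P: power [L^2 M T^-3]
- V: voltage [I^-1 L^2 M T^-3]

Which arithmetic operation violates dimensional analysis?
(C) P + V

(A) v₀ + at: v₀ [L T^-1] and at [L T^-1] — same dimensions ✓
(B) p − Ft: p [L M T^-1] and Ft [L M T^-1] — same dimensions ✓
(C) P + V: P [L^2 M T^-3] and V [I^-1 L^2 M T^-3] — different dimensions cannot be added/subtracted ✗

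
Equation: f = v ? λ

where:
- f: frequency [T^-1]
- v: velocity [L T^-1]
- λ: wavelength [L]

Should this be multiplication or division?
division (÷): f = v ÷ λ

f [T^-1]; v [L T^-1]; λ [L].
v × λ → [L^2 T^-1] ✗
v ÷ λ → [T^-1] ✓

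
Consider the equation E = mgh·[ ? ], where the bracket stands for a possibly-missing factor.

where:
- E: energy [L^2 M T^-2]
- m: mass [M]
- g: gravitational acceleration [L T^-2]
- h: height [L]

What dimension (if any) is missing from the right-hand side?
Nothing is missing — the bracketed factor must be dimensionless.

E has dimensions [L^2 M T^-2] and mgh already has dimensions [L^2 M T^-2], so E = mgh is dimensionally complete.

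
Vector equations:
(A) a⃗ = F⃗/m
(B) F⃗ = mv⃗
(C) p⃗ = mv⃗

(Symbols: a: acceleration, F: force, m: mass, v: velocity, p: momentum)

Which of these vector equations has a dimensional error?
(B) F⃗ = mv⃗

(A) a⃗ = F⃗/m: LHS [L T^-2], RHS [L T^-2] ✓ — force (vector) divided by mass (scalar)
(B) F⃗ = mv⃗: LHS [L M T^-2], RHS [L M T^-1] ✗ — mass times velocity is momentum, not force; should be ma⃗
(C) p⃗ = mv⃗: LHS [L M T^-1], RHS [L M T^-1] ✓ — mass (scalar) times velocity (vector)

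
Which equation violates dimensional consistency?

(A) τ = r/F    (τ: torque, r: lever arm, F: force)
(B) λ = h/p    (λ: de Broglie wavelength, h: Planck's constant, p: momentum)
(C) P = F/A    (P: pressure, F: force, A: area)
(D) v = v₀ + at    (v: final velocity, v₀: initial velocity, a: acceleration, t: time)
(A) τ = r/F

The equation (A) τ = r/F is dimensionally incorrect.

LHS (τ): [L^2 M T^-2]
RHS (r/F): [M^-1 T^2] ✗

The dimensions do not match. The other three equations balance.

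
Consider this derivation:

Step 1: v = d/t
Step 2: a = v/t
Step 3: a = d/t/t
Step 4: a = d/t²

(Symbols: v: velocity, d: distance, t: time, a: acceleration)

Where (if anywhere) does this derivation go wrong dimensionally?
No step introduces an error — all steps are dimensionally consistent.

Step 1: v = d/t → LHS [L T^-1], RHS [L T^-1] ✓
Step 2: a = v/t → LHS [L T^-2], RHS [L T^-2] ✓
Step 3: a = d/t/t → LHS [L T^-2], RHS [L T^-2] ✓
Step 4: a = d/t² → LHS [L T^-2], RHS [L T^-2] ✓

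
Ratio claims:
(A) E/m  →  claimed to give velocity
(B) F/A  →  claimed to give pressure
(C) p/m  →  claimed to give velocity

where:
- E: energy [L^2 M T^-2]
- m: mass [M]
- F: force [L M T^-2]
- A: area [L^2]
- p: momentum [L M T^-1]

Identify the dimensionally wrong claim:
(A) E/m does not give velocity

(A) E/m: [L^2 T^-2] ≠ velocity [L T^-1] ✗
(B) F/A: [L^-1 M T^-2] = pressure [L^-1 M T^-2] ✓
(C) p/m: [L T^-1] = velocity [L T^-1] ✓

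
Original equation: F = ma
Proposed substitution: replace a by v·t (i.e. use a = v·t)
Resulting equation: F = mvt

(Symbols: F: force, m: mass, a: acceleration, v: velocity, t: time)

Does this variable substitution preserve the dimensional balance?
No

[a] = [L T^-2] and [v·t] = [L]. These differ, so the substitution replaces a quantity by one of different dimensions and the result F = mvt has LHS [L M T^-2] vs RHS [L M] — inconsistent.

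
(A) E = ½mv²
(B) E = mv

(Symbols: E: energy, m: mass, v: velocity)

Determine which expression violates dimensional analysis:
(B)

(A) E = ½mv²: LHS [L^2 M T^-2], RHS [L^2 M T^-2] ✓
(B) E = mv: LHS [L^2 M T^-2], RHS [L M T^-1] ✗

Expression (B) E = mv is dimensionally incorrect.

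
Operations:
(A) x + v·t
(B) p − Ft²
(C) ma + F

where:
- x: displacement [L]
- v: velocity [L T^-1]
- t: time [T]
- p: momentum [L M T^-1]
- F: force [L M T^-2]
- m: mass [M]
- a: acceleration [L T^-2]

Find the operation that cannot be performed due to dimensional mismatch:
(B) p − Ft²

(A) x + v·t: x [L] and v·t [L] — same dimensions ✓
(B) p − Ft²: p [L M T^-1] and Ft² [L M] — different dimensions cannot be added/subtracted ✗
(C) ma + F: ma [L M T^-2] and F [L M T^-2] — same dimensions ✓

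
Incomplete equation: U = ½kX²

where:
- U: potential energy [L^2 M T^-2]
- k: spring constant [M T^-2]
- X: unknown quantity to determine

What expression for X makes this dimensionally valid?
X = x (displacement), dimensions [L]

U has dimensions [L^2 M T^-2]; the rest of the RHS (½k) has dimensions [M T^-2].
So X² must have dimensions [L^2], i.e. X has dimensions [L] — X = x (displacement).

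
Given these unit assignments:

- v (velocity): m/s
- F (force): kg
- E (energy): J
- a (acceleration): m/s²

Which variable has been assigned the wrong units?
F

The variable F (force) should have units N, not kg.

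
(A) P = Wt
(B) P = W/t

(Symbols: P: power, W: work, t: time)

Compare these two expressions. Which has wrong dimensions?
(A)

(A) P = Wt: LHS [L^2 M T^-3], RHS [L^2 M T^-1] ✗
(B) P = W/t: LHS [L^2 M T^-3], RHS [L^2 M T^-3] ✓

Expression (A) P = Wt is dimensionally incorrect.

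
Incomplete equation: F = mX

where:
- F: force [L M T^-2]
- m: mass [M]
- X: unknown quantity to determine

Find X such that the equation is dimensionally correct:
X = a (acceleration), dimensions [L T^-2]

F has dimensions [L M T^-2]; the rest of the RHS (m) has dimensions [M].
So X must have dimensions [L T^-2] — X = a (acceleration).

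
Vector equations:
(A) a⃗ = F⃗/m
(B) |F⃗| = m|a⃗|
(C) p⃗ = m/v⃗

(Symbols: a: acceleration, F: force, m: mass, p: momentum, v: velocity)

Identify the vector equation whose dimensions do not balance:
(C) p⃗ = m/v⃗

(A) a⃗ = F⃗/m: LHS [L T^-2], RHS [L T^-2] ✓ — force (vector) divided by mass (scalar)
(B) |F⃗| = m|a⃗|: LHS [L M T^-2], RHS [L M T^-2] ✓ — magnitudes of vectors are scalars
(C) p⃗ = m/v⃗: LHS [L M T^-1], RHS [L^-1 M T] ✗ — momentum is mass times velocity; should be mv⃗ (and division by a vector is undefined)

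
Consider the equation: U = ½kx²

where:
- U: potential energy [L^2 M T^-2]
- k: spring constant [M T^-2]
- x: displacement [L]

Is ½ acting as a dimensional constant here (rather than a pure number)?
No

U has dimensions [L^2 M T^-2] and kx² already has dimensions [L^2 M T^-2], so the equation balances without ½ contributing any dimensions. ½ is a pure (dimensionless) number; changing or removing it would not affect dimensional consistency.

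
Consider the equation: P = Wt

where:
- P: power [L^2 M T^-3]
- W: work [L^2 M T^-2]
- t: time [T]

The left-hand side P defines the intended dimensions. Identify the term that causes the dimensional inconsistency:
The right-hand side term Wt

P has dimensions [L^2 M T^-3], but Wt has dimensions [L^2 M T^-1], so the term Wt is dimensionally wrong for P.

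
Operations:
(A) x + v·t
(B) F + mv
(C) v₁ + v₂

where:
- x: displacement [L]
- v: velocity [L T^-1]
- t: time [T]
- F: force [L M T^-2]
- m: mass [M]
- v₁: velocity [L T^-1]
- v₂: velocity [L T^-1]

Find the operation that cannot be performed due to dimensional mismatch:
(B) F + mv

(A) x + v·t: x [L] and v·t [L] — same dimensions ✓
(B) F + mv: F [L M T^-2] and mv [L M T^-1] — different dimensions cannot be added/subtracted ✗
(C) v₁ + v₂: v₁ [L T^-1] and v₂ [L T^-1] — same dimensions ✓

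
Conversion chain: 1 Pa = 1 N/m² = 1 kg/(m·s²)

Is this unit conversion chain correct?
The chain is correct (no errors).

Correct: Pascal is Newton per square meter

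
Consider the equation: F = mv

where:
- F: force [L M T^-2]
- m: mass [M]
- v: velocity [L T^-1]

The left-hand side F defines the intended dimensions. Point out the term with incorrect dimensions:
The right-hand side term mv

F has dimensions [L M T^-2], but mv has dimensions [L M T^-1], so the term mv is dimensionally wrong for F.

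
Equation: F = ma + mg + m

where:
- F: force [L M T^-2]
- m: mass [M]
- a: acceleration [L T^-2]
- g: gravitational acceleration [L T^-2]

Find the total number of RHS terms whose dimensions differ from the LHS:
1

LHS F: [L M T^-2]
- ma: [L M T^-2] ✓
- mg: [L M T^-2] ✓
- m: [M] ✗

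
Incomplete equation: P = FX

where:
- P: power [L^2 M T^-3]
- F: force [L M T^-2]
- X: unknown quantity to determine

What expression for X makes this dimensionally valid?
X = v (velocity), dimensions [L T^-1]

P has dimensions [L^2 M T^-3]; the rest of the RHS (F) has dimensions [L M T^-2].
So X must have dimensions [L T^-1] — X = v (velocity).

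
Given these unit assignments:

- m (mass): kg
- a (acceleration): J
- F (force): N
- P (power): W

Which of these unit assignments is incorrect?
a

The variable a (acceleration) should have units m/s², not J.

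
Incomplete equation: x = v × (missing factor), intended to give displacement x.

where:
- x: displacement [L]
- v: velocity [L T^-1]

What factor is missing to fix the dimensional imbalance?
t (time), dimensions [T]

x has dimensions [L] and v has dimensions [L T^-1].
The missing factor must have dimensions [L] / [L T^-1] = [T], i.e. time (t).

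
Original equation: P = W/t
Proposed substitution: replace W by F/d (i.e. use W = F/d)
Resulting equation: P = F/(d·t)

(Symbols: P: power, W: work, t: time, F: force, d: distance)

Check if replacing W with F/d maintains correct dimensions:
No

[W] = [L^2 M T^-2] and [F/d] = [M T^-2]. These differ, so the substitution replaces a quantity by one of different dimensions and the result P = F/(d·t) has LHS [L^2 M T^-3] vs RHS [M T^-3] — inconsistent.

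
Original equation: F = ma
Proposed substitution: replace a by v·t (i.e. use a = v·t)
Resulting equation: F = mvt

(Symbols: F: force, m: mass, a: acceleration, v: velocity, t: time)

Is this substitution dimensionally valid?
No

[a] = [L T^-2] and [v·t] = [L]. These differ, so the substitution replaces a quantity by one of different dimensions and the result F = mvt has LHS [L M T^-2] vs RHS [L M] — inconsistent.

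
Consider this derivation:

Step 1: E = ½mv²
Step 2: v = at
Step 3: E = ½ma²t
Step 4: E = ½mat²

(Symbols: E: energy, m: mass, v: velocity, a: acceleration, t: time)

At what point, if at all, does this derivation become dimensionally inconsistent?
Step 3

Step 1: E = ½mv² → LHS [L^2 M T^-2], RHS [L^2 M T^-2] ✓
Step 2: v = at → LHS [L T^-1], RHS [L T^-1] ✓
Step 3: E = ½ma²t → LHS [L^2 M T^-2], RHS [L^2 M T^-3] ✗

The first dimensional inconsistency appears in step 3: E = ½ma²t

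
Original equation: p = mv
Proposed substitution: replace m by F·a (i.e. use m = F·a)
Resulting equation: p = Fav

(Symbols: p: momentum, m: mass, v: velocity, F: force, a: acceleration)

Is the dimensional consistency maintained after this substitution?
No

[m] = [M] and [F·a] = [L^2 M T^-4]. These differ, so the substitution replaces a quantity by one of different dimensions and the result p = Fav has LHS [L M T^-1] vs RHS [L^3 M T^-5] — inconsistent.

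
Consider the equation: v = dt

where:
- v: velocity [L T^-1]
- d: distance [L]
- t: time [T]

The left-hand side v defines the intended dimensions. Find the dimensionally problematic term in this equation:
The right-hand side term dt

v has dimensions [L T^-1], but dt has dimensions [L T], so the term dt is dimensionally wrong for v.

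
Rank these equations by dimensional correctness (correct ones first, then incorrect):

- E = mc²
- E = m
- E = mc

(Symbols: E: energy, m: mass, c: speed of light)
Dimensionally correct: E = mc²
Dimensionally incorrect: E = m, E = mc
Ordered (correct first, then incorrect): E = mc², E = m, E = mc

- E = mc²: LHS [L^2 M T^-2], RHS [L^2 M T^-2] → correct ✓
- E = m: LHS [L^2 M T^-2], RHS [M] → incorrect ✗
- E = mc: LHS [L^2 M T^-2], RHS [L M T^-1] → incorrect ✗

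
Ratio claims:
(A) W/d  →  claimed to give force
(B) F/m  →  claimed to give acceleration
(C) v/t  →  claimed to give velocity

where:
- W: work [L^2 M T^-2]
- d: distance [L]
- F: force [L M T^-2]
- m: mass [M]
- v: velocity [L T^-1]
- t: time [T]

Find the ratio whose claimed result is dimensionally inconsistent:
(C) v/t does not give velocity

(A) W/d: [L M T^-2] = force [L M T^-2] ✓
(B) F/m: [L T^-2] = acceleration [L T^-2] ✓
(C) v/t: [L T^-2] ≠ velocity [L T^-1] ✗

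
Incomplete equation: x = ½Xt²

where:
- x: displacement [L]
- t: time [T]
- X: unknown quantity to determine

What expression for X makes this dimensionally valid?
X = a (acceleration), dimensions [L T^-2]

x has dimensions [L]; the rest of the RHS (½ t²) has dimensions [T^2].
So X must have dimensions [L T^-2] — X = a (acceleration).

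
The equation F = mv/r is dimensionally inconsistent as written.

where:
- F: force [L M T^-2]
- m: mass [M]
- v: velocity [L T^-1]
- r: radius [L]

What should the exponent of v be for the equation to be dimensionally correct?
The exponent of v should be 2: F = mv^2/r

The LHS F has dimensions [L M T^-2]; v has dimensions [L T^-1].
As written, the RHS mv/r (exponent 1 on v) has dimensions [M T^-1], which does not match.
With exponent 2, the RHS mv^2/r has dimensions [L M T^-2], matching the LHS.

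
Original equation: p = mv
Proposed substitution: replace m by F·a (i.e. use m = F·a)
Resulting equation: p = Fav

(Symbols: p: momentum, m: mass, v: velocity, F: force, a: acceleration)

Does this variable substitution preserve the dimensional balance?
No

[m] = [M] and [F·a] = [L^2 M T^-4]. These differ, so the substitution replaces a quantity by one of different dimensions and the result p = Fav has LHS [L M T^-1] vs RHS [L^3 M T^-5] — inconsistent.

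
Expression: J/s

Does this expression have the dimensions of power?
Yes

The expression J/s has dimensions [L^2 M T^-3], which is exactly power [L^2 M T^-3].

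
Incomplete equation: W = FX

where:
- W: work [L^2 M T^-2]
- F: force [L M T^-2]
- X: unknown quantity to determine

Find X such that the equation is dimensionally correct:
X = d (distance), dimensions [L]

W has dimensions [L^2 M T^-2]; the rest of the RHS (F) has dimensions [L M T^-2].
So X must have dimensions [L] — X = d (distance).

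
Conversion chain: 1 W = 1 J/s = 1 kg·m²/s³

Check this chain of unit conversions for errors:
The chain is correct (no errors).

Correct: Watt is Joule per second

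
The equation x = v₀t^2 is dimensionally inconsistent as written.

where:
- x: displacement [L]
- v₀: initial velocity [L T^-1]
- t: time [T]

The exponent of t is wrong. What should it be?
The exponent of t should be 1: x = v₀t

The LHS x has dimensions [L]; t has dimensions [T].
As written, the RHS v₀t^2 (exponent 2 on t) has dimensions [L T], which does not match.
With exponent 1, the RHS v₀t has dimensions [L], matching the LHS.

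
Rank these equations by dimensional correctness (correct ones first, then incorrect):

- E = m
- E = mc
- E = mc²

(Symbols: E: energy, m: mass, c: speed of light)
Dimensionally correct: E = mc²
Dimensionally incorrect: E = m, E = mc
Ordered (correct first, then incorrect): E = mc², E = m, E = mc

- E = m: LHS [L^2 M T^-2], RHS [M] → incorrect ✗
- E = mc: LHS [L^2 M T^-2], RHS [L M T^-1] → incorrect ✗
- E = mc²: LHS [L^2 M T^-2], RHS [L^2 M T^-2] → correct ✓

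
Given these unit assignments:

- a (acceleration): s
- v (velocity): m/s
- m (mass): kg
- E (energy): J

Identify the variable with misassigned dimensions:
a

The variable a (acceleration) should have units m/s², not s.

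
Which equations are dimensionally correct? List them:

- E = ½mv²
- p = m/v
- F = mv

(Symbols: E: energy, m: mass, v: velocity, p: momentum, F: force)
Dimensionally correct: E = ½mv²
Dimensionally incorrect: p = m/v, F = mv
Ordered (correct first, then incorrect): E = ½mv², p = m/v, F = mv

- E = ½mv²: LHS [L^2 M T^-2], RHS [L^2 M T^-2] → correct ✓
- p = m/v: LHS [L M T^-1], RHS [L^-1 M T] → incorrect ✗
- F = mv: LHS [L M T^-2], RHS [L M T^-1] → incorrect ✗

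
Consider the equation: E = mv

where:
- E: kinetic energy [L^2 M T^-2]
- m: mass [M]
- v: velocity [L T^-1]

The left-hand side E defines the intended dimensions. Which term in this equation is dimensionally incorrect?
The right-hand side term mv

E has dimensions [L^2 M T^-2], but mv has dimensions [L M T^-1], so the term mv is dimensionally wrong for E.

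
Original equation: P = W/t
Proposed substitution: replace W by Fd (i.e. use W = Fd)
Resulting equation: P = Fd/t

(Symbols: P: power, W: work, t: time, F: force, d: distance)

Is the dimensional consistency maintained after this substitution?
Yes

[W] = [L^2 M T^-2] and [Fd] = [L^2 M T^-2]. These match, so the substitution replaces a quantity by one of the same dimensions and the result P = Fd/t has LHS [L^2 M T^-3] vs RHS [L^2 M T^-3] — still consistent.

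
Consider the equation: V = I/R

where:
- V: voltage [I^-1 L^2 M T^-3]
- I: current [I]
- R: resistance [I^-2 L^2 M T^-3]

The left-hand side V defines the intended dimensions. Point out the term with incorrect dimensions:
The right-hand side term I/R

V has dimensions [I^-1 L^2 M T^-3], but I/R has dimensions [I^3 L^-2 M^-1 T^3], so the term I/R is dimensionally wrong for V.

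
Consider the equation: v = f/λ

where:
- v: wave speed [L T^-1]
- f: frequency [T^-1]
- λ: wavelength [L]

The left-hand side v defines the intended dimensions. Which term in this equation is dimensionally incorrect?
The right-hand side term f/λ

v has dimensions [L T^-1], but f/λ has dimensions [L^-1 T^-1], so the term f/λ is dimensionally wrong for v.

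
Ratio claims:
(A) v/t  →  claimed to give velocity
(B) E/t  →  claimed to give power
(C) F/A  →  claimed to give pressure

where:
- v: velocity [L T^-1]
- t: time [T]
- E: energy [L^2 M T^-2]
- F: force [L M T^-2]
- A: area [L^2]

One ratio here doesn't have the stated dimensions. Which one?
(A) v/t does not give velocity

(A) v/t: [L T^-2] ≠ velocity [L T^-1] ✗
(B) E/t: [L^2 M T^-3] = power [L^2 M T^-3] ✓
(C) F/A: [L^-1 M T^-2] = pressure [L^-1 M T^-2] ✓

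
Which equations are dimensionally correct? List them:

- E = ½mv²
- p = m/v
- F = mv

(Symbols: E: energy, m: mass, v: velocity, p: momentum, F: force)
Dimensionally correct: E = ½mv²
Dimensionally incorrect: p = m/v, F = mv
Ordered (correct first, then incorrect): E = ½mv², p = m/v, F = mv

- E = ½mv²: LHS [L^2 M T^-2], RHS [L^2 M T^-2] → correct ✓
- p = m/v: LHS [L M T^-1], RHS [L^-1 M T] → incorrect ✗
- F = mv: LHS [L M T^-2], RHS [L M T^-1] → incorrect ✗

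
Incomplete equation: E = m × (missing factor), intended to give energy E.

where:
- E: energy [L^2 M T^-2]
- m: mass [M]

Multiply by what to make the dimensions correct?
v² (velocity squared), dimensions [L^2 T^-2]

E has dimensions [L^2 M T^-2] and m has dimensions [M].
The missing factor must have dimensions [L^2 M T^-2] / [M] = [L^2 T^-2], i.e. velocity squared (v²).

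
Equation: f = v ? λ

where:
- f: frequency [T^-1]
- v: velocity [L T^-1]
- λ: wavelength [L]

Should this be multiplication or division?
division (÷): f = v ÷ λ

f [T^-1]; v [L T^-1]; λ [L].
v × λ → [L^2 T^-1] ✗
v ÷ λ → [T^-1] ✓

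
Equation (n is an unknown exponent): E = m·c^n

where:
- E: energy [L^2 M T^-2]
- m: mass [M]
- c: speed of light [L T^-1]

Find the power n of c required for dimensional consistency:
n = 2

E has dimensions [L^2 M T^-2]; c has dimensions [L T^-1].
The rest of the RHS has dimensions [M], so c^n must supply [L^2 T^-2].
With n = 2: m·c^2 has dimensions [L^2 M T^-2], matching the LHS ✓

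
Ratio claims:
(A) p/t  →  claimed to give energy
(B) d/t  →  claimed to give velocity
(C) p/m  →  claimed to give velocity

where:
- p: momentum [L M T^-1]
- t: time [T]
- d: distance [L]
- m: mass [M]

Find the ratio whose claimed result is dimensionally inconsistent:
(A) p/t does not give energy

(A) p/t: [L M T^-2] ≠ energy [L^2 M T^-2] ✗
(B) d/t: [L T^-1] = velocity [L T^-1] ✓
(C) p/m: [L T^-1] = velocity [L T^-1] ✓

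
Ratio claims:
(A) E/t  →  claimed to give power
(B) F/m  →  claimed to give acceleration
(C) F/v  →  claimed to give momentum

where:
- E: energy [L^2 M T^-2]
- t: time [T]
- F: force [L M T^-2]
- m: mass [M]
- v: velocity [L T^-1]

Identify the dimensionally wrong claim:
(C) F/v does not give momentum

(A) E/t: [L^2 M T^-3] = power [L^2 M T^-3] ✓
(B) F/m: [L T^-2] = acceleration [L T^-2] ✓
(C) F/v: [M T^-1] ≠ momentum [L M T^-1] ✗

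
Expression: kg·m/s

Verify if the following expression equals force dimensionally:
No

The expression kg·m/s has dimensions [L M T^-1], but force has dimensions [L M T^-2].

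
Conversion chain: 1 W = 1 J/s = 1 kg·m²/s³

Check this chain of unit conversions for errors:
The chain is correct (no errors).

Correct: Watt is Joule per second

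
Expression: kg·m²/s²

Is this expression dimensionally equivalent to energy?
Yes

The expression kg·m²/s² has dimensions [L^2 M T^-2], which is exactly energy [L^2 M T^-2].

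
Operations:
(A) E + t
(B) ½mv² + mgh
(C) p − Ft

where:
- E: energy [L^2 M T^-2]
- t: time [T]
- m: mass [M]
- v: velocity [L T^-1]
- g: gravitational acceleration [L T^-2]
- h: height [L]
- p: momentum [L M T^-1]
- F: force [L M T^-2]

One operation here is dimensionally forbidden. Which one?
(A) E + t

(A) E + t: E [L^2 M T^-2] and t [T] — different dimensions cannot be added/subtracted ✗
(B) ½mv² + mgh: ½mv² [L^2 M T^-2] and mgh [L^2 M T^-2] — same dimensions ✓
(C) p − Ft: p [L M T^-1] and Ft [L M T^-1] — same dimensions ✓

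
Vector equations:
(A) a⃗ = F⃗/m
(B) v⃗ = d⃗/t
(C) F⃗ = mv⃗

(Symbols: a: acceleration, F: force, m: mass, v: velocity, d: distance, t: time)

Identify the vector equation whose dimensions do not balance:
(C) F⃗ = mv⃗

(A) a⃗ = F⃗/m: LHS [L T^-2], RHS [L T^-2] ✓ — force (vector) divided by mass (scalar)
(B) v⃗ = d⃗/t: LHS [L T^-1], RHS [L T^-1] ✓ — displacement (vector) divided by time (scalar)
(C) F⃗ = mv⃗: LHS [L M T^-2], RHS [L M T^-1] ✗ — mass times velocity is momentum, not force; should be ma⃗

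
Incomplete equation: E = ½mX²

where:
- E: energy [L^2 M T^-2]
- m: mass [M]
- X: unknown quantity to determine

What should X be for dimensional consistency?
X = v (velocity), dimensions [L T^-1]

E has dimensions [L^2 M T^-2]; the rest of the RHS (½m) has dimensions [M].
So X² must have dimensions [L^2 T^-2], i.e. X has dimensions [L T^-1] — X = v (velocity).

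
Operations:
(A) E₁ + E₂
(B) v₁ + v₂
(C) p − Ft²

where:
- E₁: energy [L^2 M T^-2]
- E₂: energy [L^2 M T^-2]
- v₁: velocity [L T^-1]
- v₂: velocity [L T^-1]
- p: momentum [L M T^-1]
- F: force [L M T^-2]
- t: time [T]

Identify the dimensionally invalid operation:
(C) p − Ft²

(A) E₁ + E₂: E₁ [L^2 M T^-2] and E₂ [L^2 M T^-2] — same dimensions ✓
(B) v₁ + v₂: v₁ [L T^-1] and v₂ [L T^-1] — same dimensions ✓
(C) p − Ft²: p [L M T^-1] and Ft² [L M] — different dimensions cannot be added/subtracted ✗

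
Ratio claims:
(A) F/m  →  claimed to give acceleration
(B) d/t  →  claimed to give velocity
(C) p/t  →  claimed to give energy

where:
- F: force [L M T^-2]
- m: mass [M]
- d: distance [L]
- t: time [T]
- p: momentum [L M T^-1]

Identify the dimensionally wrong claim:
(C) p/t does not give energy

(A) F/m: [L T^-2] = acceleration [L T^-2] ✓
(B) d/t: [L T^-1] = velocity [L T^-1] ✓
(C) p/t: [L M T^-2] ≠ energy [L^2 M T^-2] ✗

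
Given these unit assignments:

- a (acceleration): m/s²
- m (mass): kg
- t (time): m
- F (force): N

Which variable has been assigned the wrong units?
t

The variable t (time) should have units s, not m.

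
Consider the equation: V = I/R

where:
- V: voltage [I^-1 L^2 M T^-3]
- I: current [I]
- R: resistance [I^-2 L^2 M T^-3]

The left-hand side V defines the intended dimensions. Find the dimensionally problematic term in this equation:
The right-hand side term I/R

V has dimensions [I^-1 L^2 M T^-3], but I/R has dimensions [I^3 L^-2 M^-1 T^3], so the term I/R is dimensionally wrong for V.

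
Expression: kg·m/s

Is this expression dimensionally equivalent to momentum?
Yes

The expression kg·m/s has dimensions [L M T^-1], which is exactly momentum [L M T^-1].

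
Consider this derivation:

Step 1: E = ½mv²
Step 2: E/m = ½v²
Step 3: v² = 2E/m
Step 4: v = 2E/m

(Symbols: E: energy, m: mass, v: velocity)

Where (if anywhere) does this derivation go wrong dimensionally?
Step 4

Step 1: E = ½mv² → LHS [L^2 M T^-2], RHS [L^2 M T^-2] ✓
Step 2: E/m = ½v² → LHS [L^2 T^-2], RHS [L^2 T^-2] ✓
Step 3: v² = 2E/m → LHS [L^2 T^-2], RHS [L^2 T^-2] ✓
Step 4: v = 2E/m → LHS [L T^-1], RHS [L^2 T^-2] ✗

The first dimensional inconsistency appears in step 4: v = 2E/m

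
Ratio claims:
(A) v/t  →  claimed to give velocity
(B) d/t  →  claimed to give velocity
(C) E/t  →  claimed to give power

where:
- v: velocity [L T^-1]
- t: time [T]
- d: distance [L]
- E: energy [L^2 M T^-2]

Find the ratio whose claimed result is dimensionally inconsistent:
(A) v/t does not give velocity

(A) v/t: [L T^-2] ≠ velocity [L T^-1] ✗
(B) d/t: [L T^-1] = velocity [L T^-1] ✓
(C) E/t: [L^2 M T^-3] = power [L^2 M T^-3] ✓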